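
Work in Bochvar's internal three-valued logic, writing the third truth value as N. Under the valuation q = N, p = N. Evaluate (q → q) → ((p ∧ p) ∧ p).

q → q = N → N = N
p ∧ p = N ∧ N = N
(p ∧ p) ∧ p = N ∧ N = N
(q → q) → ((p ∧ p) ∧ p) = N → N = N

N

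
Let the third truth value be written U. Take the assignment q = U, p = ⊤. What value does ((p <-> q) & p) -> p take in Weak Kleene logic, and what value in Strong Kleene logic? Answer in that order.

U; ⊤

In Weak Kleene logic: p <-> q = ⊤ <-> U = U
(p <-> q) & p = U & ⊤ = U
((p <-> q) & p) -> p = U -> ⊤ = U
In Strong Kleene logic: p <-> q = ⊤ <-> U = U
(p <-> q) & p = U & ⊤ = U
((p <-> q) & p) -> p = U -> ⊤ = ⊤  [~U | ⊤]
They differ because Weak Kleene logic and Strong Kleene logic treat U differently under the binary connectives.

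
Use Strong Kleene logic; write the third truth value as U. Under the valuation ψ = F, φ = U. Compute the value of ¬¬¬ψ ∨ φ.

¬ψ = ¬F = T
¬¬ψ = ¬T = F
¬¬¬ψ = ¬F = T
¬¬¬ψ ∨ φ = T ∨ U = T

T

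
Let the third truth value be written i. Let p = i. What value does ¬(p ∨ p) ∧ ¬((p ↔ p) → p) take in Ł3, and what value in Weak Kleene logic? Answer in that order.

i; i

In Ł3: p ∨ p = i ∨ i = i
¬(p ∨ p) = ¬i = i
p ↔ p = i ↔ i = 1
(p ↔ p) → p = 1 → i = i
¬((p ↔ p) → p) = ¬i = i
¬(p ∨ p) ∧ ¬((p ↔ p) → p) = i ∧ i = i
In Weak Kleene logic: p ∨ p = i ∨ i = i
¬(p ∨ p) = ¬i = i
p ↔ p = i ↔ i = i
(p ↔ p) → p = i → i = i  [any arg is the third value ⇒ result is the third value]
¬((p ↔ p) → p) = ¬i = i
¬(p ∨ p) ∧ ¬((p ↔ p) → p) = i ∧ i = i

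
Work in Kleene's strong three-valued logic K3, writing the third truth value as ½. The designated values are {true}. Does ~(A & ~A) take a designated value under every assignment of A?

Countermodel: A=½ gives ½, which is not designated.

No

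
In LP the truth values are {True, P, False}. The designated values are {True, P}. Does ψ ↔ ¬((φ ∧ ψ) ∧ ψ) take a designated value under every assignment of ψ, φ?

No

Countermodel: ψ=True, φ=True gives False, which is not designated.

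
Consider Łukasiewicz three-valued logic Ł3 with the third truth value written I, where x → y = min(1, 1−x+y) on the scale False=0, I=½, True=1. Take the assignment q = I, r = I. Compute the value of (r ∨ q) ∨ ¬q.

I

r ∨ q = I ∨ I = I
¬q = ¬I = I
(r ∨ q) ∨ ¬q = I ∨ I = I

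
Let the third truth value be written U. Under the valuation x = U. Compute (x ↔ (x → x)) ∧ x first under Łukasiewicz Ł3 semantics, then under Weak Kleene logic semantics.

U; U

In Łukasiewicz Ł3: x → x = U → U = true
x ↔ (x → x) = U ↔ true = U
(x ↔ (x → x)) ∧ x = U ∧ U = U
In Weak Kleene logic: x → x = U → U = U  [any arg is the third value ⇒ result is the third value]
x ↔ (x → x) = U ↔ U = U
(x ↔ (x → x)) ∧ x = U ∧ U = U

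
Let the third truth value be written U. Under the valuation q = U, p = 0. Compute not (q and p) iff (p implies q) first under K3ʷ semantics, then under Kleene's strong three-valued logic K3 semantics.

U; 1

In K3ʷ: q and p = U and 0 = U
not (q and p) = not U = U
p implies q = 0 implies U = U  [any arg is the third value ⇒ result is the third value]
not (q and p) iff (p implies q) = U iff U = U
In Kleene's strong three-valued logic K3: q and p = U and 0 = 0
not (q and p) = not 0 = 1
p implies q = 0 implies U = 1
not (q and p) iff (p implies q) = 1 iff 1 = 1
They differ because K3ʷ and Kleene's strong three-valued logic K3 treat U differently under the binary connectives.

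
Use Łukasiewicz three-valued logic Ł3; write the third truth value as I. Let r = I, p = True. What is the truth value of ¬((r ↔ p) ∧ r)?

r ↔ p = I ↔ True = I  [1 − |½−1|]
(r ↔ p) ∧ r = I ∧ I = I
¬((r ↔ p) ∧ r) = ¬I = I

I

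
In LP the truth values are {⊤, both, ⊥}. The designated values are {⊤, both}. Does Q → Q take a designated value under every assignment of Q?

Every assignment of Q over {⊤, both, ⊥} gives a value in {⊤, both}.
In particular, with Q=both: Q → Q = both.

Yes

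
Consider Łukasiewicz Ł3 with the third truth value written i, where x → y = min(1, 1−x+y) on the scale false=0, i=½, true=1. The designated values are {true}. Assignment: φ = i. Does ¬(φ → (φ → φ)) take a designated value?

No

φ → φ = i → i = true  [min(1, 1−½+½)]
φ → (φ → φ) = i → true = true
¬(φ → (φ → φ)) = ¬true = false
false ∉ {true}.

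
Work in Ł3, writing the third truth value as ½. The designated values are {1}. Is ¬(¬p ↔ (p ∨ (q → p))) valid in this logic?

No

Countermodel: p=½, q=1 gives 0, which is not designated.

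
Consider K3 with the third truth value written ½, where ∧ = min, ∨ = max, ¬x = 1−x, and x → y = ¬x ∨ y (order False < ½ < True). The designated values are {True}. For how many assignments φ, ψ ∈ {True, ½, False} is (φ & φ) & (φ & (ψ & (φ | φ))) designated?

Designated under: (φ=True, ψ=True).

1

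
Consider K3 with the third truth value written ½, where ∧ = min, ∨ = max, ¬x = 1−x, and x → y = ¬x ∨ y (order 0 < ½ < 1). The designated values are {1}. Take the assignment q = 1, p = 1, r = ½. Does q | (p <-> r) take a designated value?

p <-> r = 1 <-> ½ = ½
q | (p <-> r) = 1 | ½ = 1
1 ∈ {1}.

Yes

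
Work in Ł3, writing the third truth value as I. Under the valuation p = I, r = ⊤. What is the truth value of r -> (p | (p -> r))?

p -> r = I -> ⊤ = ⊤  [min(1, 1−½+1)]
p | (p -> r) = I | ⊤ = ⊤
r -> (p | (p -> r)) = ⊤ -> ⊤ = ⊤

⊤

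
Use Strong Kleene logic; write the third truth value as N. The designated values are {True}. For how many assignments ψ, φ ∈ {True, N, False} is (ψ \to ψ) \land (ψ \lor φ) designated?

4

Designated under: (ψ=True, φ=True); (ψ=True, φ=N); (ψ=True, φ=False); (ψ=False, φ=True).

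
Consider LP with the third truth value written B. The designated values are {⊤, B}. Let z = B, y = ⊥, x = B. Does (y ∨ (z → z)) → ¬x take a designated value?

Yes

z → z = B → B = B  [¬B ∨ B]
y ∨ (z → z) = ⊥ ∨ B = B
¬x = ¬B = B
(y ∨ (z → z)) → ¬x = B → B = B
B ∈ {⊤, B}.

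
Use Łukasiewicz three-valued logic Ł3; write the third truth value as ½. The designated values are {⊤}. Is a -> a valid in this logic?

Yes

Every assignment of a over {⊤, ½, ⊥} gives a value in {⊤}.
In particular, with a=½: a -> a = ⊤.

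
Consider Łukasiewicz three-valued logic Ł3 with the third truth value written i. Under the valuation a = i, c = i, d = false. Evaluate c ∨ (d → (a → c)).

true

a → c = i → i = true  [min(1, 1−½+½)]
d → (a → c) = false → true = true
c ∨ (d → (a → c)) = i ∨ true = true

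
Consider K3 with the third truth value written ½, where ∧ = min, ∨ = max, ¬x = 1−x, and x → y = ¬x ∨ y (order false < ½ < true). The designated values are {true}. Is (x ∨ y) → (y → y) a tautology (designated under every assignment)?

Countermodel: x=true, y=½ gives ½, which is not designated.

No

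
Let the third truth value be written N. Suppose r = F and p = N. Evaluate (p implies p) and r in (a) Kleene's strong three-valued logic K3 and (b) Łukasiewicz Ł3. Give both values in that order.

F; F

In Kleene's strong three-valued logic K3: p implies p = N implies N = N
(p implies p) and r = N and F = F
In Łukasiewicz Ł3: p implies p = N implies N = T  [min(1, 1−½+½)]
(p implies p) and r = T and F = F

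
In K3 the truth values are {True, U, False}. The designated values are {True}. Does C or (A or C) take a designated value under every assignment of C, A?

No

Countermodel: C=U, A=U gives U, which is not designated.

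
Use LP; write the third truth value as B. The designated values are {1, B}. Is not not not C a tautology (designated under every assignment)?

No

Countermodel: C=1 gives 0, which is not designated.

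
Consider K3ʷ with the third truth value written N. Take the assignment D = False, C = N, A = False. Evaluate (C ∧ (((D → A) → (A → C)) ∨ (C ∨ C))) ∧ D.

D → A = False → False = True
A → C = False → N = N
(D → A) → (A → C) = True → N = N
C ∨ C = N ∨ N = N
((D → A) → (A → C)) ∨ (C ∨ C) = N ∨ N = N
C ∧ (((D → A) → (A → C)) ∨ (C ∨ C)) = N ∧ N = N
(C ∧ (((D → A) → (A → C)) ∨ (C ∨ C))) ∧ D = N ∧ False = N

N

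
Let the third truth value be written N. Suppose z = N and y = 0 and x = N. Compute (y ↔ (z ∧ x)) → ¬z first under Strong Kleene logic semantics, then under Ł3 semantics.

In Strong Kleene logic: z ∧ x = N ∧ N = N
y ↔ (z ∧ x) = 0 ↔ N = N
¬z = ¬N = N
(y ↔ (z ∧ x)) → ¬z = N → N = N  [¬N ∨ N]
In Ł3: z ∧ x = N ∧ N = N
y ↔ (z ∧ x) = 0 ↔ N = N  [1 − |0−½|]
¬z = ¬N = N
(y ↔ (z ∧ x)) → ¬z = N → N = 1
They differ because Strong Kleene logic and Ł3 treat N differently under implication.

N; 1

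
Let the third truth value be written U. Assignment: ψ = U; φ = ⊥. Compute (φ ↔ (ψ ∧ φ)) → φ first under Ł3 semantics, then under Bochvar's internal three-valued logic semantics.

⊥; U

In Ł3: ψ ∧ φ = U ∧ ⊥ = ⊥
φ ↔ (ψ ∧ φ) = ⊥ ↔ ⊥ = ⊤
(φ ↔ (ψ ∧ φ)) → φ = ⊤ → ⊥ = ⊥
In Bochvar's internal three-valued logic: ψ ∧ φ = U ∧ ⊥ = U
φ ↔ (ψ ∧ φ) = ⊥ ↔ U = U
(φ ↔ (ψ ∧ φ)) → φ = U → ⊥ = U
They differ because Ł3 and Bochvar's internal three-valued logic treat U differently under the binary connectives.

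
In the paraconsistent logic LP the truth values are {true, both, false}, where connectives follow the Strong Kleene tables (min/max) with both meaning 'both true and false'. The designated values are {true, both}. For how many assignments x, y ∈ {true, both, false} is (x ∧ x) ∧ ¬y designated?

4

Designated under: (x=true, y=both); (x=true, y=false); (x=both, y=both); (x=both, y=false).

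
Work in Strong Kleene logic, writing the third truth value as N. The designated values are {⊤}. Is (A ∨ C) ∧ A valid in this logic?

No

Countermodel: A=N, C=⊤ gives N, which is not designated.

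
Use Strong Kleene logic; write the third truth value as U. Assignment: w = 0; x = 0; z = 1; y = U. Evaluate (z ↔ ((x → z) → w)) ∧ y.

x → z = 0 → 1 = 1
(x → z) → w = 1 → 0 = 0
z ↔ ((x → z) → w) = 1 ↔ 0 = 0
(z ↔ ((x → z) → w)) ∧ y = 0 ∧ U = 0

0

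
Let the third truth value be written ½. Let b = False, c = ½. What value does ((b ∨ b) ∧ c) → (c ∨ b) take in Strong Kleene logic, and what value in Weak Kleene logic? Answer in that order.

True; ½

In Strong Kleene logic: b ∨ b = False ∨ False = False
(b ∨ b) ∧ c = False ∧ ½ = False
c ∨ b = ½ ∨ False = ½
((b ∨ b) ∧ c) → (c ∨ b) = False → ½ = True
In Weak Kleene logic: b ∨ b = False ∨ False = False
(b ∨ b) ∧ c = False ∧ ½ = ½
c ∨ b = ½ ∨ False = ½
((b ∨ b) ∧ c) → (c ∨ b) = ½ → ½ = ½  [any arg is the third value ⇒ result is the third value]
They differ because Strong Kleene logic and Weak Kleene logic treat ½ differently under the binary connectives.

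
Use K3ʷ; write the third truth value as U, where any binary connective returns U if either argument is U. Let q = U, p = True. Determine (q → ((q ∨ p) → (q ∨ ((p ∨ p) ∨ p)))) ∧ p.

U

q ∨ p = U ∨ True = U
p ∨ p = True ∨ True = True
(p ∨ p) ∨ p = True ∨ True = True
q ∨ ((p ∨ p) ∨ p) = U ∨ True = U
(q ∨ p) → (q ∨ ((p ∨ p) ∨ p)) = U → U = U  [any arg is the third value ⇒ result is the third value]
q → ((q ∨ p) → (q ∨ ((p ∨ p) ∨ p))) = U → U = U
(q → ((q ∨ p) → (q ∨ ((p ∨ p) ∨ p)))) ∧ p = U ∧ True = U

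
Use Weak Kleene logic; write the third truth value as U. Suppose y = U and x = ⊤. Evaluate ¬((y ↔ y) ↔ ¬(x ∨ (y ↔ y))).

y ↔ y = U ↔ U = U
y ↔ y = U ↔ U = U
x ∨ (y ↔ y) = ⊤ ∨ U = U
¬(x ∨ (y ↔ y)) = ¬U = U
(y ↔ y) ↔ ¬(x ∨ (y ↔ y)) = U ↔ U = U
¬((y ↔ y) ↔ ¬(x ∨ (y ↔ y))) = ¬U = U

U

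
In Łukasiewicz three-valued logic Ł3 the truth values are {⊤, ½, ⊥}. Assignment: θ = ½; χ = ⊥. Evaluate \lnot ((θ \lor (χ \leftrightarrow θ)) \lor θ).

½

χ \leftrightarrow θ = ⊥ \leftrightarrow ½ = ½  [1 − |0−½|]
θ \lor (χ \leftrightarrow θ) = ½ \lor ½ = ½
(θ \lor (χ \leftrightarrow θ)) \lor θ = ½ \lor ½ = ½
\lnot ((θ \lor (χ \leftrightarrow θ)) \lor θ) = \lnot ½ = ½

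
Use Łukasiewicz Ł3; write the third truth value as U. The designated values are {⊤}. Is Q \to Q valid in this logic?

Yes

Every assignment of Q over {⊤, U, ⊥} gives a value in {⊤}.
In particular, with Q=U: Q \to Q = ⊤.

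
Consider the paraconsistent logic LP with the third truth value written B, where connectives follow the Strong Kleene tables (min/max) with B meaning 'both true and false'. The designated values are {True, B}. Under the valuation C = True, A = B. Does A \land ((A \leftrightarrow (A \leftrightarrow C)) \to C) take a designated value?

A \leftrightarrow C = B \leftrightarrow True = B
A \leftrightarrow (A \leftrightarrow C) = B \leftrightarrow B = B
(A \leftrightarrow (A \leftrightarrow C)) \to C = B \to True = True  [\lnot B \lor True]
A \land ((A \leftrightarrow (A \leftrightarrow C)) \to C) = B \land True = B
B ∈ {True, B}.

Yes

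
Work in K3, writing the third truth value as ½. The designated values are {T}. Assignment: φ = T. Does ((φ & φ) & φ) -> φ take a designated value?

φ & φ = T & T = T
(φ & φ) & φ = T & T = T
((φ & φ) & φ) -> φ = T -> T = T
T ∈ {T}.

Yes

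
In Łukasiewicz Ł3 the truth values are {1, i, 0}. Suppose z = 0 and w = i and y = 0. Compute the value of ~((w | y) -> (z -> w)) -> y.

w | y = i | 0 = i
z -> w = 0 -> i = 1  [min(1, 1−0+½)]
(w | y) -> (z -> w) = i -> 1 = 1
~((w | y) -> (z -> w)) = ~1 = 0
~((w | y) -> (z -> w)) -> y = 0 -> 0 = 1

1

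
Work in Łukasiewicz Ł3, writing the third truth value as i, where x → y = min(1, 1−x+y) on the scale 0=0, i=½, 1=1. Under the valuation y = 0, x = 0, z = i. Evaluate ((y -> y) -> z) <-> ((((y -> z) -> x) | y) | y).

y -> y = 0 -> 0 = 1
(y -> y) -> z = 1 -> i = i  [min(1, 1−1+½)]
y -> z = 0 -> i = 1
(y -> z) -> x = 1 -> 0 = 0
((y -> z) -> x) | y = 0 | 0 = 0
(((y -> z) -> x) | y) | y = 0 | 0 = 0
((y -> y) -> z) <-> ((((y -> z) -> x) | y) | y) = i <-> 0 = i

i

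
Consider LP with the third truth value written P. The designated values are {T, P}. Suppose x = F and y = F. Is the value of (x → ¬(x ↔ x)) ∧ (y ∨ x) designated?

x ↔ x = F ↔ F = T
¬(x ↔ x) = ¬T = F
x → ¬(x ↔ x) = F → F = T
y ∨ x = F ∨ F = F
(x → ¬(x ↔ x)) ∧ (y ∨ x) = T ∧ F = F
F ∉ {T, P}.

No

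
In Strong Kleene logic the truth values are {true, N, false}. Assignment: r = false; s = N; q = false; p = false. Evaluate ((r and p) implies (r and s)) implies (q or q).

r and p = false and false = false
r and s = false and N = false
(r and p) implies (r and s) = false implies false = true
q or q = false or false = false
((r and p) implies (r and s)) implies (q or q) = true implies false = false

false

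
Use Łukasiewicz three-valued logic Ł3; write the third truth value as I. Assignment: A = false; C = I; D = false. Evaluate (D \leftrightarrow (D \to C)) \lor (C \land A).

D \to C = false \to I = true  [min(1, 1−0+½)]
D \leftrightarrow (D \to C) = false \leftrightarrow true = false
C \land A = I \land false = false
(D \leftrightarrow (D \to C)) \lor (C \land A) = false \lor false = false

false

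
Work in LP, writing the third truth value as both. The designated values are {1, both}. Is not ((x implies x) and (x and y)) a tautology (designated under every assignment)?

Countermodel: x=1, y=1 gives 0, which is not designated.

No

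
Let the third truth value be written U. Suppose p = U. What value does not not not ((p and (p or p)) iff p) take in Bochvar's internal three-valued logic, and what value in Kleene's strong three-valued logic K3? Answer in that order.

In Bochvar's internal three-valued logic: p or p = U or U = U
p and (p or p) = U and U = U
(p and (p or p)) iff p = U iff U = U
not ((p and (p or p)) iff p) = not U = U
not not ((p and (p or p)) iff p) = not U = U
not not not ((p and (p or p)) iff p) = not U = U
In Kleene's strong three-valued logic K3: p or p = U or U = U
p and (p or p) = U and U = U
(p and (p or p)) iff p = U iff U = U
not ((p and (p or p)) iff p) = not U = U
not not ((p and (p or p)) iff p) = not U = U
not not not ((p and (p or p)) iff p) = not U = U

U; U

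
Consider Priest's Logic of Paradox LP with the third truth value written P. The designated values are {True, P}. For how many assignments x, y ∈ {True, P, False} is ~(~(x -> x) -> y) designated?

Designated under: (x=P, y=P); (x=P, y=False).

2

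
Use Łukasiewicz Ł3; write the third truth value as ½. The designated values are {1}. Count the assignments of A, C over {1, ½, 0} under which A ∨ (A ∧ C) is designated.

3

Designated under: (A=1, C=1); (A=1, C=½); (A=1, C=0).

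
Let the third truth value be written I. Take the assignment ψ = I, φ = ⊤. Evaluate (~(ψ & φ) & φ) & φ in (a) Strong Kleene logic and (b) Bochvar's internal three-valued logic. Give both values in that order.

I; I

In Strong Kleene logic: ψ & φ = I & ⊤ = I
~(ψ & φ) = ~I = I
~(ψ & φ) & φ = I & ⊤ = I
(~(ψ & φ) & φ) & φ = I & ⊤ = I
In Bochvar's internal three-valued logic: ψ & φ = I & ⊤ = I
~(ψ & φ) = ~I = I
~(ψ & φ) & φ = I & ⊤ = I
(~(ψ & φ) & φ) & φ = I & ⊤ = I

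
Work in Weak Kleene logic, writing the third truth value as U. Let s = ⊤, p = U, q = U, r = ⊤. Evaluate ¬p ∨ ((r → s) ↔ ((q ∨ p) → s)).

U

¬p = ¬U = U
r → s = ⊤ → ⊤ = ⊤
q ∨ p = U ∨ U = U
(q ∨ p) → s = U → ⊤ = U  [any arg is the third value ⇒ result is the third value]
(r → s) ↔ ((q ∨ p) → s) = ⊤ ↔ U = U
¬p ∨ ((r → s) ↔ ((q ∨ p) → s)) = U ∨ U = U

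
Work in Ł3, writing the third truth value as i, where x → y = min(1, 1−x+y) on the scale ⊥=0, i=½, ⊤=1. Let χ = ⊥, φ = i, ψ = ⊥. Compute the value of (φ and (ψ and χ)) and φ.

⊥

ψ and χ = ⊥ and ⊥ = ⊥
φ and (ψ and χ) = i and ⊥ = ⊥
(φ and (ψ and χ)) and φ = ⊥ and i = ⊥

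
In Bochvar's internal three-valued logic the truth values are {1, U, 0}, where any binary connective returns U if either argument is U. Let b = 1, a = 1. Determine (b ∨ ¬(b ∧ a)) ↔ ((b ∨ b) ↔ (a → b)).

1

b ∧ a = 1 ∧ 1 = 1
¬(b ∧ a) = ¬1 = 0
b ∨ ¬(b ∧ a) = 1 ∨ 0 = 1
b ∨ b = 1 ∨ 1 = 1
a → b = 1 → 1 = 1
(b ∨ b) ↔ (a → b) = 1 ↔ 1 = 1
(b ∨ ¬(b ∧ a)) ↔ ((b ∨ b) ↔ (a → b)) = 1 ↔ 1 = 1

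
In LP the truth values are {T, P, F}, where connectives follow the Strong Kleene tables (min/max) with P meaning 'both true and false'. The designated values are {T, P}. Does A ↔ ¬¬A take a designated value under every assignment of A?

Every assignment of A over {T, P, F} gives a value in {T, P}.
In particular, with A=P: A ↔ ¬¬A = P.

Yes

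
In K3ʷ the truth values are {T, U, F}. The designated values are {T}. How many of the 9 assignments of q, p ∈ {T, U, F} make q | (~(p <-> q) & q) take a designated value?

Designated under: (q=T, p=T); (q=T, p=F).

2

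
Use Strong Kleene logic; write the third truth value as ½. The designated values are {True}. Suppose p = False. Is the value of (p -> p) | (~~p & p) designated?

Yes

p -> p = False -> False = True
~p = ~False = True
~~p = ~True = False
~~p & p = False & False = False
(p -> p) | (~~p & p) = True | False = True
True ∈ {True}.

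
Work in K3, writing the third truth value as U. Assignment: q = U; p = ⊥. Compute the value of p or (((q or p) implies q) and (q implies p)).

U

q or p = U or ⊥ = U
(q or p) implies q = U implies U = U  [not U or U]
q implies p = U implies ⊥ = U
((q or p) implies q) and (q implies p) = U and U = U
p or (((q or p) implies q) and (q implies p)) = ⊥ or U = U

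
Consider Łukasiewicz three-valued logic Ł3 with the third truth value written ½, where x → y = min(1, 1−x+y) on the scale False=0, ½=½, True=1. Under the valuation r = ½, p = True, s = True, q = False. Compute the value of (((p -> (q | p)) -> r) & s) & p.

½

q | p = False | True = True
p -> (q | p) = True -> True = True
(p -> (q | p)) -> r = True -> ½ = ½  [min(1, 1−1+½)]
((p -> (q | p)) -> r) & s = ½ & True = ½
(((p -> (q | p)) -> r) & s) & p = ½ & True = ½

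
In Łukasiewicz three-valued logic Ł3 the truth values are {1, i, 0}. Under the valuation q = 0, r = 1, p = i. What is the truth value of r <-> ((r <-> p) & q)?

r <-> p = 1 <-> i = i  [1 − |1−½|]
(r <-> p) & q = i & 0 = 0
r <-> ((r <-> p) & q) = 1 <-> 0 = 0

0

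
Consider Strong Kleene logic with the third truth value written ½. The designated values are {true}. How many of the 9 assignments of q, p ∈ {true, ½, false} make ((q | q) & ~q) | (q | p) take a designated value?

Of the 9 assignments, 5 give a value in {true}.

5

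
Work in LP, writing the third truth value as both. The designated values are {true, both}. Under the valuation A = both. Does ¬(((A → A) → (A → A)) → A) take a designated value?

A → A = both → both = both  [¬both ∨ both]
A → A = both → both = both
(A → A) → (A → A) = both → both = both
((A → A) → (A → A)) → A = both → both = both
¬(((A → A) → (A → A)) → A) = ¬both = both
both ∈ {true, both}.

Yes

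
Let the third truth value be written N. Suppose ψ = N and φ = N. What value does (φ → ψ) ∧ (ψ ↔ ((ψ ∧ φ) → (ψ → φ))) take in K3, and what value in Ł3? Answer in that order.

N; N

In K3: φ → ψ = N → N = N  [¬N ∨ N]
ψ ∧ φ = N ∧ N = N
ψ → φ = N → N = N
(ψ ∧ φ) → (ψ → φ) = N → N = N
ψ ↔ ((ψ ∧ φ) → (ψ → φ)) = N ↔ N = N
(φ → ψ) ∧ (ψ ↔ ((ψ ∧ φ) → (ψ → φ))) = N ∧ N = N
In Ł3: φ → ψ = N → N = ⊤  [min(1, 1−½+½)]
ψ ∧ φ = N ∧ N = N
ψ → φ = N → N = ⊤
(ψ ∧ φ) → (ψ → φ) = N → ⊤ = ⊤
ψ ↔ ((ψ ∧ φ) → (ψ → φ)) = N ↔ ⊤ = N
(φ → ψ) ∧ (ψ ↔ ((ψ ∧ φ) → (ψ → φ))) = ⊤ ∧ N = N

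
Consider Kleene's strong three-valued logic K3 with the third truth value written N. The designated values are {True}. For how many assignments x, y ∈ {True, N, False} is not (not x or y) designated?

1

Designated under: (x=True, y=False).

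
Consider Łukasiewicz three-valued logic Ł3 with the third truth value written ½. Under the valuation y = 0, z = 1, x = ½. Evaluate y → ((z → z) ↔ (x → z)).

z → z = 1 → 1 = 1
x → z = ½ → 1 = 1  [min(1, 1−½+1)]
(z → z) ↔ (x → z) = 1 ↔ 1 = 1
y → ((z → z) ↔ (x → z)) = 0 → 1 = 1

1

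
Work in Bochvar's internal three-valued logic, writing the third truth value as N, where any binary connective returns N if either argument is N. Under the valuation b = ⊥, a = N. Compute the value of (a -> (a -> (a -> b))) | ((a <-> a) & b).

a -> b = N -> ⊥ = N
a -> (a -> b) = N -> N = N
a -> (a -> (a -> b)) = N -> N = N
a <-> a = N <-> N = N
(a <-> a) & b = N & ⊥ = N
(a -> (a -> (a -> b))) | ((a <-> a) & b) = N | N = N

N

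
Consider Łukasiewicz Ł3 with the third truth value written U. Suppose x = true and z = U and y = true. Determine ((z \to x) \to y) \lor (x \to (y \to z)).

z \to x = U \to true = true  [min(1, 1−½+1)]
(z \to x) \to y = true \to true = true
y \to z = true \to U = U
x \to (y \to z) = true \to U = U
((z \to x) \to y) \lor (x \to (y \to z)) = true \lor U = true

true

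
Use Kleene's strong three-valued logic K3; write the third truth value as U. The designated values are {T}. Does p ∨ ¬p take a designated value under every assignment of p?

No

Countermodel: p=U gives U, which is not designated.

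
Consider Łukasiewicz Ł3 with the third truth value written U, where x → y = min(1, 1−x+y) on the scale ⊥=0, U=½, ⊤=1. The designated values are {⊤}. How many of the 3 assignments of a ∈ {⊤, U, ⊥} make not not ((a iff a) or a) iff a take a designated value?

a=⊤: ⊤ ✓
a=U: U ·
a=⊥: ⊥ ·

1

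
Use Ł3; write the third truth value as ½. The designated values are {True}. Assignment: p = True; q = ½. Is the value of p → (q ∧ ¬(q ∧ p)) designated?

q ∧ p = ½ ∧ True = ½
¬(q ∧ p) = ¬½ = ½
q ∧ ¬(q ∧ p) = ½ ∧ ½ = ½
p → (q ∧ ¬(q ∧ p)) = True → ½ = ½  [min(1, 1−1+½)]
½ ∉ {True}.

No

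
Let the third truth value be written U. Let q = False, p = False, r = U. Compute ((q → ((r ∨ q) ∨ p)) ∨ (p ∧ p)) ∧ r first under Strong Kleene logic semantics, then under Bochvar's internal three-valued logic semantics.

In Strong Kleene logic: r ∨ q = U ∨ False = U
(r ∨ q) ∨ p = U ∨ False = U
q → ((r ∨ q) ∨ p) = False → U = True  [¬False ∨ U]
p ∧ p = False ∧ False = False
(q → ((r ∨ q) ∨ p)) ∨ (p ∧ p) = True ∨ False = True
((q → ((r ∨ q) ∨ p)) ∨ (p ∧ p)) ∧ r = True ∧ U = U
In Bochvar's internal three-valued logic: r ∨ q = U ∨ False = U
(r ∨ q) ∨ p = U ∨ False = U
q → ((r ∨ q) ∨ p) = False → U = U  [any arg is the third value ⇒ result is the third value]
p ∧ p = False ∧ False = False
(q → ((r ∨ q) ∨ p)) ∨ (p ∧ p) = U ∨ False = U
((q → ((r ∨ q) ∨ p)) ∨ (p ∧ p)) ∧ r = U ∧ U = U

U; U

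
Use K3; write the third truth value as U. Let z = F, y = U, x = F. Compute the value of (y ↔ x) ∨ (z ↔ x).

y ↔ x = U ↔ F = U
z ↔ x = F ↔ F = T
(y ↔ x) ∨ (z ↔ x) = U ∨ T = T

T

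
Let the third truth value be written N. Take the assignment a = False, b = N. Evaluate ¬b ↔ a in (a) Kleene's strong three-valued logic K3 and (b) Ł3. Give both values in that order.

In Kleene's strong three-valued logic K3: ¬b = ¬N = N
¬b ↔ a = N ↔ False = N
In Ł3: ¬b = ¬N = N
¬b ↔ a = N ↔ False = N

N; N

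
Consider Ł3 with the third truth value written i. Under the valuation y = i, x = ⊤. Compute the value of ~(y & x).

y & x = i & ⊤ = i
~(y & x) = ~i = i

i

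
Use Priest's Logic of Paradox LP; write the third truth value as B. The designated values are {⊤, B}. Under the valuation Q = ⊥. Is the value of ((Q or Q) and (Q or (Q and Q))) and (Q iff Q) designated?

No

Q or Q = ⊥ or ⊥ = ⊥
Q and Q = ⊥ and ⊥ = ⊥
Q or (Q and Q) = ⊥ or ⊥ = ⊥
(Q or Q) and (Q or (Q and Q)) = ⊥ and ⊥ = ⊥
Q iff Q = ⊥ iff ⊥ = ⊤
((Q or Q) and (Q or (Q and Q))) and (Q iff Q) = ⊥ and ⊤ = ⊥
⊥ ∉ {⊤, B}.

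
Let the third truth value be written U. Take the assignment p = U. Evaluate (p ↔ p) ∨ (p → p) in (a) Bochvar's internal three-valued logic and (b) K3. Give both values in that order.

In Bochvar's internal three-valued logic: p ↔ p = U ↔ U = U
p → p = U → U = U
(p ↔ p) ∨ (p → p) = U ∨ U = U
In K3: p ↔ p = U ↔ U = U
p → p = U → U = U  [¬U ∨ U]
(p ↔ p) ∨ (p → p) = U ∨ U = U

U; U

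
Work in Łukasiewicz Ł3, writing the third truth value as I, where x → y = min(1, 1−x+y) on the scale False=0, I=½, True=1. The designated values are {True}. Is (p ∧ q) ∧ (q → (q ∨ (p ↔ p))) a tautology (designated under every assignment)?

No

Countermodel: p=True, q=I gives I, which is not designated.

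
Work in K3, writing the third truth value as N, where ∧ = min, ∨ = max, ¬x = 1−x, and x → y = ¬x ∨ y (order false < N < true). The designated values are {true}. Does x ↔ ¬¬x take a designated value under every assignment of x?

Countermodel: x=N gives N, which is not designated.

No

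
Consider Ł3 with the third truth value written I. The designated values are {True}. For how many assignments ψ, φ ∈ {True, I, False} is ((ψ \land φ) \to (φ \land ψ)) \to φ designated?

3

Designated under: (ψ=True, φ=True); (ψ=I, φ=True); (ψ=False, φ=True).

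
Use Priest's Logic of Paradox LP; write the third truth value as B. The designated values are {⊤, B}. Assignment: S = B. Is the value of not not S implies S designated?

not S = not B = B
not not S = not B = B
not not S implies S = B implies B = B  [not B or B]
B ∈ {⊤, B}.

Yes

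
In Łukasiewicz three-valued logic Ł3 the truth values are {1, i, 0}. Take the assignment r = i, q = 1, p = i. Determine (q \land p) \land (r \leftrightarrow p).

i

q \land p = 1 \land i = i
r \leftrightarrow p = i \leftrightarrow i = 1  [1 − |½−½|]
(q \land p) \land (r \leftrightarrow p) = i \land 1 = i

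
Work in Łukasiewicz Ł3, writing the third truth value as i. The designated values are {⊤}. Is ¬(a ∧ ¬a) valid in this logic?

Countermodel: a=i gives i, which is not designated.

No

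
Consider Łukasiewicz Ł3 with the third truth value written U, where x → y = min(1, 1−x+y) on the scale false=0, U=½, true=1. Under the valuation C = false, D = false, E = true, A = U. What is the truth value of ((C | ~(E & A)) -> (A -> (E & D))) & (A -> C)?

U

E & A = true & U = U
~(E & A) = ~U = U
C | ~(E & A) = false | U = U
E & D = true & false = false
A -> (E & D) = U -> false = U  [min(1, 1−½+0)]
(C | ~(E & A)) -> (A -> (E & D)) = U -> U = true
A -> C = U -> false = U
((C | ~(E & A)) -> (A -> (E & D))) & (A -> C) = true & U = U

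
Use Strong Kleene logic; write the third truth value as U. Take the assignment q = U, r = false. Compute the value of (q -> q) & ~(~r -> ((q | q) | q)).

q -> q = U -> U = U  [~U | U]
~r = ~false = true
q | q = U | U = U
(q | q) | q = U | U = U
~r -> ((q | q) | q) = true -> U = U
~(~r -> ((q | q) | q)) = ~U = U
(q -> q) & ~(~r -> ((q | q) | q)) = U & U = U

U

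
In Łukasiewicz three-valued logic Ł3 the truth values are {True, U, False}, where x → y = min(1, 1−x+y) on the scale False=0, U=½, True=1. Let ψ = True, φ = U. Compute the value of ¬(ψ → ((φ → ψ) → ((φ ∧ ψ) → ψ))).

φ → ψ = U → True = True  [min(1, 1−½+1)]
φ ∧ ψ = U ∧ True = U
(φ ∧ ψ) → ψ = U → True = True
(φ → ψ) → ((φ ∧ ψ) → ψ) = True → True = True
ψ → ((φ → ψ) → ((φ ∧ ψ) → ψ)) = True → True = True
¬(ψ → ((φ → ψ) → ((φ ∧ ψ) → ψ))) = ¬True = False

False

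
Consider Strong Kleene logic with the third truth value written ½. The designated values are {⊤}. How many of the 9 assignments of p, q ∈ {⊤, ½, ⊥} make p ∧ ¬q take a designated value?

1

Designated under: (p=⊤, q=⊥).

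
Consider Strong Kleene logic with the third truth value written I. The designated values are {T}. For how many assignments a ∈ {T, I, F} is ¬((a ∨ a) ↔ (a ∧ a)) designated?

0

a=T: F ·
a=I: I ·
a=F: F ·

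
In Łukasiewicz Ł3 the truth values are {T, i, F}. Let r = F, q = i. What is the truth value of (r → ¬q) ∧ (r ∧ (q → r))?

F

¬q = ¬i = i
r → ¬q = F → i = T  [min(1, 1−0+½)]
q → r = i → F = i
r ∧ (q → r) = F ∧ i = F
(r → ¬q) ∧ (r ∧ (q → r)) = T ∧ F = F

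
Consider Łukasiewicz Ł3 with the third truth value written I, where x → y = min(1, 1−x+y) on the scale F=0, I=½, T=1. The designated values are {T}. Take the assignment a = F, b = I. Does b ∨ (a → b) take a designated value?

Yes

a → b = F → I = T
b ∨ (a → b) = I ∨ T = T
T ∈ {T}.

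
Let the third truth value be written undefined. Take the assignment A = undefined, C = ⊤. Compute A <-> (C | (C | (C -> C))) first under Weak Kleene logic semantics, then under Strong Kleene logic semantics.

In Weak Kleene logic: C -> C = ⊤ -> ⊤ = ⊤
C | (C -> C) = ⊤ | ⊤ = ⊤
C | (C | (C -> C)) = ⊤ | ⊤ = ⊤
A <-> (C | (C | (C -> C))) = undefined <-> ⊤ = undefined
In Strong Kleene logic: C -> C = ⊤ -> ⊤ = ⊤
C | (C -> C) = ⊤ | ⊤ = ⊤
C | (C | (C -> C)) = ⊤ | ⊤ = ⊤
A <-> (C | (C | (C -> C))) = undefined <-> ⊤ = undefined

undefined; undefined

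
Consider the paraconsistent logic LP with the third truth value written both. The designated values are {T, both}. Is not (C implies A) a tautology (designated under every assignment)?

No

Countermodel: C=T, A=T gives F, which is not designated.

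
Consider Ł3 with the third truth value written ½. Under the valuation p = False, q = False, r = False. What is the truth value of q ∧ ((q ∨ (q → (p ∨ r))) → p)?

p ∨ r = False ∨ False = False
q → (p ∨ r) = False → False = True
q ∨ (q → (p ∨ r)) = False ∨ True = True
(q ∨ (q → (p ∨ r))) → p = True → False = False
q ∧ ((q ∨ (q → (p ∨ r))) → p) = False ∧ False = False

False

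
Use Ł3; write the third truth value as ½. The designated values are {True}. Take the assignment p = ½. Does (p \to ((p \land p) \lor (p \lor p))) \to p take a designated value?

p \land p = ½ \land ½ = ½
p \lor p = ½ \lor ½ = ½
(p \land p) \lor (p \lor p) = ½ \lor ½ = ½
p \to ((p \land p) \lor (p \lor p)) = ½ \to ½ = True
(p \to ((p \land p) \lor (p \lor p))) \to p = True \to ½ = ½
½ ∉ {True}.

No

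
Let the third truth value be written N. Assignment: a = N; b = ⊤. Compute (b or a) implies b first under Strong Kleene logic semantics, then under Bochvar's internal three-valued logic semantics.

In Strong Kleene logic: b or a = ⊤ or N = ⊤
(b or a) implies b = ⊤ implies ⊤ = ⊤
In Bochvar's internal three-valued logic: b or a = ⊤ or N = N
(b or a) implies b = N implies ⊤ = N  [any arg is the third value ⇒ result is the third value]
They differ because Strong Kleene logic and Bochvar's internal three-valued logic treat N differently under the binary connectives.

⊤; N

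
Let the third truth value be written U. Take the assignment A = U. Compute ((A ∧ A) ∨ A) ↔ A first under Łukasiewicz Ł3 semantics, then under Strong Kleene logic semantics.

In Łukasiewicz Ł3: A ∧ A = U ∧ U = U
(A ∧ A) ∨ A = U ∨ U = U
((A ∧ A) ∨ A) ↔ A = U ↔ U = ⊤
In Strong Kleene logic: A ∧ A = U ∧ U = U
(A ∧ A) ∨ A = U ∨ U = U
((A ∧ A) ∨ A) ↔ A = U ↔ U = U
They differ because Łukasiewicz Ł3 and Strong Kleene logic treat U differently under implication.

⊤; U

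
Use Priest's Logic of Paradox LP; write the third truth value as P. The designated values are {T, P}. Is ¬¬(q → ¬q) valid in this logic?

Countermodel: q=T gives F, which is not designated.

No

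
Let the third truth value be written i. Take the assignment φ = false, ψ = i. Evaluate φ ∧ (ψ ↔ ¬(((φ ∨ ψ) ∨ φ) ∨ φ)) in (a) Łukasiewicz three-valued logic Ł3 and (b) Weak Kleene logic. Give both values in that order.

false; i

In Łukasiewicz three-valued logic Ł3: φ ∨ ψ = false ∨ i = i
(φ ∨ ψ) ∨ φ = i ∨ false = i
((φ ∨ ψ) ∨ φ) ∨ φ = i ∨ false = i
¬(((φ ∨ ψ) ∨ φ) ∨ φ) = ¬i = i
ψ ↔ ¬(((φ ∨ ψ) ∨ φ) ∨ φ) = i ↔ i = true
φ ∧ (ψ ↔ ¬(((φ ∨ ψ) ∨ φ) ∨ φ)) = false ∧ true = false
In Weak Kleene logic: φ ∨ ψ = false ∨ i = i
(φ ∨ ψ) ∨ φ = i ∨ false = i
((φ ∨ ψ) ∨ φ) ∨ φ = i ∨ false = i
¬(((φ ∨ ψ) ∨ φ) ∨ φ) = ¬i = i
ψ ↔ ¬(((φ ∨ ψ) ∨ φ) ∨ φ) = i ↔ i = i
φ ∧ (ψ ↔ ¬(((φ ∨ ψ) ∨ φ) ∨ φ)) = false ∧ i = i
They differ because Łukasiewicz three-valued logic Ł3 and Weak Kleene logic treat i differently under the binary connectives.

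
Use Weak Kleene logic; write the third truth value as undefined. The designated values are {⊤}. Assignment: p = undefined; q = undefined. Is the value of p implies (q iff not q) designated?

No

not q = not undefined = undefined
q iff not q = undefined iff undefined = undefined
p implies (q iff not q) = undefined implies undefined = undefined  [any arg is the third value ⇒ result is the third value]
undefined ∉ {⊤}.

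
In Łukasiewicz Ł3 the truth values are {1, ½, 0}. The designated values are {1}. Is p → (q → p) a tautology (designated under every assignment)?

Yes

Every assignment of p, q over {1, ½, 0} gives a value in {1}.
In particular, with p=½, q=½: p → (q → p) = 1.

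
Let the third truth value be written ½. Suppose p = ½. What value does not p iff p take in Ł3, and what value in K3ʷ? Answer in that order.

In Ł3: not p = not ½ = ½
not p iff p = ½ iff ½ = True
In K3ʷ: not p = not ½ = ½
not p iff p = ½ iff ½ = ½
They differ because Ł3 and K3ʷ treat ½ differently under the binary connectives.

True; ½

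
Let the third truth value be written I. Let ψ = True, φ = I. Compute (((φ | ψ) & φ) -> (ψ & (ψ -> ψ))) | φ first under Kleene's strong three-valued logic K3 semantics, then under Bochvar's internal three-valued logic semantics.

True; I

In Kleene's strong three-valued logic K3: φ | ψ = I | True = True
(φ | ψ) & φ = True & I = I
ψ -> ψ = True -> True = True
ψ & (ψ -> ψ) = True & True = True
((φ | ψ) & φ) -> (ψ & (ψ -> ψ)) = I -> True = True  [~I | True]
(((φ | ψ) & φ) -> (ψ & (ψ -> ψ))) | φ = True | I = True
In Bochvar's internal three-valued logic: φ | ψ = I | True = I
(φ | ψ) & φ = I & I = I
ψ -> ψ = True -> True = True
ψ & (ψ -> ψ) = True & True = True
((φ | ψ) & φ) -> (ψ & (ψ -> ψ)) = I -> True = I
(((φ | ψ) & φ) -> (ψ & (ψ -> ψ))) | φ = I | I = I
They differ because Kleene's strong three-valued logic K3 and Bochvar's internal three-valued logic treat I differently under the binary connectives.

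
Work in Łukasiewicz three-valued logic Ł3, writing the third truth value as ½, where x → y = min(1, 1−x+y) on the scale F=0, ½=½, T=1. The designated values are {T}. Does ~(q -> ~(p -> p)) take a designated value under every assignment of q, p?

Countermodel: q=½, p=T gives ½, which is not designated.

No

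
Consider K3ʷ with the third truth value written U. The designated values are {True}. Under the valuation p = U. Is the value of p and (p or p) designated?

p or p = U or U = U
p and (p or p) = U and U = U
U ∉ {True}.

No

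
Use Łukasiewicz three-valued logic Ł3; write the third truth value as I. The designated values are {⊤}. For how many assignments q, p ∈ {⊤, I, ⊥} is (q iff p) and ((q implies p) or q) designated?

3

Designated under: (q=⊤, p=⊤); (q=I, p=I); (q=⊥, p=⊥).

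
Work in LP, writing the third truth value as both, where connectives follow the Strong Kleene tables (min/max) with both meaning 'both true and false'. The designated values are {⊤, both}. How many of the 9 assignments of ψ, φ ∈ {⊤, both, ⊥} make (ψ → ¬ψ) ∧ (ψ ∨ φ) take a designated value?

5

Of the 9 assignments, 5 give a value in {⊤, both}.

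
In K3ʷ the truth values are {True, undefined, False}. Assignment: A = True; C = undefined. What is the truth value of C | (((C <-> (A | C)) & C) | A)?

undefined

A | C = True | undefined = undefined
C <-> (A | C) = undefined <-> undefined = undefined
(C <-> (A | C)) & C = undefined & undefined = undefined
((C <-> (A | C)) & C) | A = undefined | True = undefined
C | (((C <-> (A | C)) & C) | A) = undefined | undefined = undefined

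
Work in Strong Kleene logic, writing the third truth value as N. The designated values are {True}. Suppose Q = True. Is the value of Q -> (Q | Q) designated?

Yes

Q | Q = True | True = True
Q -> (Q | Q) = True -> True = True
True ∈ {True}.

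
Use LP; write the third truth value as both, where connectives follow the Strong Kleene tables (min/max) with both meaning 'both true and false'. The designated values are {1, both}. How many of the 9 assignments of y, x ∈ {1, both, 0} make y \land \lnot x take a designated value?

Designated under: (y=1, x=both); (y=1, x=0); (y=both, x=both); (y=both, x=0).

4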